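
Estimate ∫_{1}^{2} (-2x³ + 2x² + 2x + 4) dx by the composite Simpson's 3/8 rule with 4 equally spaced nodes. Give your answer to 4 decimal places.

4.1667

h = (2 − 1)/3 = 0.333333.
Nodes x₀,…,x₃ = 1, 1.333333, 1.666667, 2.
f(x) = -2x³ + 2x² + 2x + 4: f₀=6, f₁=5.481481, f₂=3.629630, f₃=0.
(3h/8)·[f₀ + 3f₁ + 3f₂ + f₃] = 0.125·(33.333333) = 4.1667.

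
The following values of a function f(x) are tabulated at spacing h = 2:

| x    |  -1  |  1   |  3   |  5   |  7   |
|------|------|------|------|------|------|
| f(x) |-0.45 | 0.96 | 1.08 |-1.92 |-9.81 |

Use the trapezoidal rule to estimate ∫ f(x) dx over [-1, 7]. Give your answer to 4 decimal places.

-10.0200

h = 2, n = 4.
(h/2)·[y₀ + 2y₁ + 2y₂ + 2y₃ + y₄] = 1·(-10.02) = -10.0200.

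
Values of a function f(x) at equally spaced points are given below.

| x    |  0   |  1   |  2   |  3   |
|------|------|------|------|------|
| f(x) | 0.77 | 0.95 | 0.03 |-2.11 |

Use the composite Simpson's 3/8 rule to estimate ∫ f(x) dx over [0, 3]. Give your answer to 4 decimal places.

0.6000

h = 1, n = 3.
(3h/8)·[y₀ + 3y₁ + 3y₂ + y₃] = 0.375·(1.60) = 0.6000.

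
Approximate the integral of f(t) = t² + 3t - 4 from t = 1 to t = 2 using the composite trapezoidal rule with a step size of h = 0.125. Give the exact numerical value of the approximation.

2.8359375

h = (2 − 1)/8 = 0.125.
Nodes t₀,…,t₈ = 1, 1.125, 1.25, 1.375, 1.5, 1.625, 1.75, 1.875, 2.
f(t) = t² + 3t - 4: f₀=0, f₁=0.640625, f₂=1.3125, f₃=2.015625, f₄=2.75, f₅=3.515625, f₆=4.3125, f₇=5.140625, f₈=6.
(h/2)·[f₀ + 2f₁ + 2f₂ + 2f₃ + 2f₄ + 2f₅ + 2f₆ + 2f₇ + f₈] = 0.0625·(45.375) = 2.8359375.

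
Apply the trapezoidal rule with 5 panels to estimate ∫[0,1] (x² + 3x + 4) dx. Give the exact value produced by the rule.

h = (1 − 0)/5 = 0.2.
Nodes x₀,…,x₅ = 0, 0.2, 0.4, 0.6, 0.8, 1.
f(x) = x² + 3x + 4: f₀=4, f₁=4.64, f₂=5.36, f₃=6.16, f₄=7.04, f₅=8.
(h/2)·[f₀ + 2f₁ + 2f₂ + 2f₃ + 2f₄ + f₅] = 0.1·(58.4) = 5.84.

5.84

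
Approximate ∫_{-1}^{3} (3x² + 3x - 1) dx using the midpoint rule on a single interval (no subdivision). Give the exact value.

M = (b−a)·f(1) = 4·(5) = 20.

20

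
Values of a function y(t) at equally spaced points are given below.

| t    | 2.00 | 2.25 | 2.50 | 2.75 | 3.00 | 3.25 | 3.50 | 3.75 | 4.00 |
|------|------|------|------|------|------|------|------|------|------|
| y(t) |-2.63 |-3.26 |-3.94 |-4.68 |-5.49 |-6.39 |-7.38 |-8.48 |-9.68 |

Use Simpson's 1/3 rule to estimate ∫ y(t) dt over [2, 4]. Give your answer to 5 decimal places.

h = 0.25, n = 8.
(h/3)·[y₀ + 4y₁ + 2y₂ + 4y₃ + 2y₄ + 4y₅ + 2y₆ + 4y₇ + y₈] = 0.083333·(-137.17) = -11.43083.

-11.43083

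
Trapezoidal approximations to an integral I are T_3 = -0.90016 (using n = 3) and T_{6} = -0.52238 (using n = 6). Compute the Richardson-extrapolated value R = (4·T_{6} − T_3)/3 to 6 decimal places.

-0.396453

R = (4·T_{6} − T_3) / 3 = (4·(-0.52238) − (-0.90016))/3 = (-1.18936)/3 = -0.396453.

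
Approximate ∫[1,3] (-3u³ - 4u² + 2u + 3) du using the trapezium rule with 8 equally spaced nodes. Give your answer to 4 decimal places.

h = (3 − 1)/7 = 0.285714.
Nodes u₀,…,u₇ = 1, 1.285714, 1.571429, 1.857143, 2.142857, 2.428571, 2.714286, 3.
f(u) = -3u³ - 4u² + 2u + 3: f₀=-2, f₁=-7.416910, f₂=-15.376093, f₃=-26.297376, f₄=-40.600583, f₅=-58.705539, f₆=-81.032070, f₇=-108.
(h/2)·[f₀ + 2f₁ + 2f₂ + 2f₃ + 2f₄ + 2f₅ + 2f₆ + f₇] = 0.142857·(-568.857143) = -81.2653.

-81.2653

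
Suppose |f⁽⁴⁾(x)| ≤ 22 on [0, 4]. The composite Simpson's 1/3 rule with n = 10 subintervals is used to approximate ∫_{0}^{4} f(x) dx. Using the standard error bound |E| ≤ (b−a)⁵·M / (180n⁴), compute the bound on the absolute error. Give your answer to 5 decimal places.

0.01252

|E| ≤ (4)⁵·22 / (180·10⁴) = 22528/1800000 = 0.01252.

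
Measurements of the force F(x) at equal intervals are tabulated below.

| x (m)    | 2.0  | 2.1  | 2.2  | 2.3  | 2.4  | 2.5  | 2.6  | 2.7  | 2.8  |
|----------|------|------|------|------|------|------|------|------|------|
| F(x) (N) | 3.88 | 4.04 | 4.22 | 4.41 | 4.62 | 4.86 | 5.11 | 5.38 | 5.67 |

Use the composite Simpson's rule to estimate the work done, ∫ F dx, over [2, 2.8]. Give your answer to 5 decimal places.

3.74033

h = 0.1, n = 8.
(h/3)·[y₀ + 4y₁ + 2y₂ + 4y₃ + 2y₄ + 4y₅ + 2y₆ + 4y₇ + y₈] = 0.033333·(112.21) = 3.74033.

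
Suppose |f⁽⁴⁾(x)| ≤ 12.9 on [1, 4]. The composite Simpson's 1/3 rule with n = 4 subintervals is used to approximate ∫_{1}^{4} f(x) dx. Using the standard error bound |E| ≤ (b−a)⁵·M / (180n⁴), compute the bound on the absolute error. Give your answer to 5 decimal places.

0.06803

|E| ≤ (3)⁵·12.9 / (180·4⁴) = 3134.7/46080 = 0.06803.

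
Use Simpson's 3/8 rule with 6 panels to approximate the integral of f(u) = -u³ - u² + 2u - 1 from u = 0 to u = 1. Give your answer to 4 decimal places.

-0.5833

h = (1 − 0)/6 = 0.166667.
Nodes u₀,…,u₆ = 0, 0.166667, 0.333333, 0.5, 0.666667, 0.833333, 1.
f(u) = -u³ - u² + 2u - 1: f₀=-1, f₁=-0.699074, f₂=-0.481481, f₃=-0.375, f₄=-0.407407, f₅=-0.606481, f₆=-1.
(3h/8)·[f₀ + 3f₁ + 3f₂ + 2f₃ + 3f₄ + 3f₅ + f₆] = 0.0625·(-9.333333) = -0.5833.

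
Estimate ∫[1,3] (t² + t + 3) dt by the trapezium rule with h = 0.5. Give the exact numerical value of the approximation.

18.75

h = (3 − 1)/4 = 0.5.
Nodes t₀,…,t₄ = 1, 1.5, 2, 2.5, 3.
f(t) = t² + t + 3: f₀=5, f₁=6.75, f₂=9, f₃=11.75, f₄=15.
(h/2)·[f₀ + 2f₁ + 2f₂ + 2f₃ + f₄] = 0.25·(75) = 18.75.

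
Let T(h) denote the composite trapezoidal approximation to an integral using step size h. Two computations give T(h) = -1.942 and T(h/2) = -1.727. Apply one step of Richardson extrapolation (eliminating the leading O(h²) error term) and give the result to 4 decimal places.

-1.6553

R = (4·T(h/2) − T(h)) / 3 = (4·(-1.727) − (-1.942))/3 = (-4.966)/3 = -1.6553.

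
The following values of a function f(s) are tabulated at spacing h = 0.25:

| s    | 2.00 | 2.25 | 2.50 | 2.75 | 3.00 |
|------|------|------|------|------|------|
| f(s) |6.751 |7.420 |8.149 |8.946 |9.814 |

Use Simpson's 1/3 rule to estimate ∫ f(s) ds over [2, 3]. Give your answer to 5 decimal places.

8.19392

h = 0.25, n = 4.
(h/3)·[y₀ + 4y₁ + 2y₂ + 4y₃ + y₄] = 0.083333·(98.327) = 8.19392.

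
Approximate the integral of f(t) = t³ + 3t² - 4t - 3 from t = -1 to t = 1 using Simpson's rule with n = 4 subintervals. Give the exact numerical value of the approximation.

-4

h = (1 − (-1))/4 = 0.5.
Nodes t₀,…,t₄ = -1, -0.5, 0, 0.5, 1.
f(t) = t³ + 3t² - 4t - 3: f₀=3, f₁=-0.375, f₂=-3, f₃=-4.125, f₄=-3.
(h/3)·[f₀ + 4f₁ + 2f₂ + 4f₃ + f₄] = 0.166667·(-24) = -4.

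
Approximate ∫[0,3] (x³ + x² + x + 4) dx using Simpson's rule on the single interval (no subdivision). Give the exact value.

S = (b−a)/6 · [f(0) + 4f(1.5) + f(3)] = 0.5·[4 + 4·11.125 + 43] = 45.75.

45.75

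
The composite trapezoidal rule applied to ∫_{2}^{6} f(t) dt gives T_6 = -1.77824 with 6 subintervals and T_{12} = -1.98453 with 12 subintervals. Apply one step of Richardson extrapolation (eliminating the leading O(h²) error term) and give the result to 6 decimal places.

-2.053293

R = (4·T_{12} − T_6) / 3 = (4·(-1.98453) − (-1.77824))/3 = (-6.15988)/3 = -2.053293.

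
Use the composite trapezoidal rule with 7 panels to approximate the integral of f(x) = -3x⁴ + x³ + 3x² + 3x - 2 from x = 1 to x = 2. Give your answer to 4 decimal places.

-5.4673

h = (2 − 1)/7 = 0.142857.
Nodes x₀,…,x₇ = 1, 1.142857, 1.285714, 1.428571, 1.571429, 1.714286, 1.857143, 2.
f(x) = -3x⁴ + x³ + 3x² + 3x - 2: f₀=2, f₁=1.721783, f₂=0.743857, f₃=-1.171179, f₄=-4.290712, f₅=-8.912120, f₆=-15.362766, f₇=-24.
(h/2)·[f₀ + 2f₁ + 2f₂ + 2f₃ + 2f₄ + 2f₅ + 2f₆ + f₇] = 0.071429·(-76.542274) = -5.4673.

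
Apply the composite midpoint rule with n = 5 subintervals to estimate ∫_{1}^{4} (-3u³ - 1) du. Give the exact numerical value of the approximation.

-192.225

h = (4 − 1)/5 = 0.6.
Midpoints m₁,…,m₅ = 1.3, 1.9, 2.5, 3.1, 3.7.
f(m₁)=-7.591, f(m₂)=-21.577, f(m₃)=-47.875, f(m₄)=-90.373, f(m₅)=-152.959.
h·[f(m₁) + f(m₂) + f(m₃) + f(m₄) + f(m₅)] = 0.6·(-320.375) = -192.225.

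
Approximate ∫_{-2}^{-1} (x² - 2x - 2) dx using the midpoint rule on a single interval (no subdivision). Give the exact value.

M = (b−a)·f(-1.5) = 1·(3.25) = 3.25.

3.25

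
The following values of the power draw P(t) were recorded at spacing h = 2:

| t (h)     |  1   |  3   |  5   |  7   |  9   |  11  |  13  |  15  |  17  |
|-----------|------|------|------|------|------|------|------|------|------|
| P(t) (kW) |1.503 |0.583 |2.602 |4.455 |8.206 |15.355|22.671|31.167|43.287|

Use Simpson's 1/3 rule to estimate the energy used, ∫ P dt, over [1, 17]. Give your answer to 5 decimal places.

h = 2, n = 8.
(h/3)·[y₀ + 4y₁ + 2y₂ + 4y₃ + 2y₄ + 4y₅ + 2y₆ + 4y₇ + y₈] = 0.666667·(317.988) = 211.99200.

211.99200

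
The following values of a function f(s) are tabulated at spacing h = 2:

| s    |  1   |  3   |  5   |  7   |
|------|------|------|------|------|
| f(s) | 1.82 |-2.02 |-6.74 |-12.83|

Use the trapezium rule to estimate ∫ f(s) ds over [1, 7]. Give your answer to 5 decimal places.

h = 2, n = 3.
(h/2)·[y₀ + 2y₁ + 2y₂ + y₃] = 1·(-28.53) = -28.53000.

-28.53000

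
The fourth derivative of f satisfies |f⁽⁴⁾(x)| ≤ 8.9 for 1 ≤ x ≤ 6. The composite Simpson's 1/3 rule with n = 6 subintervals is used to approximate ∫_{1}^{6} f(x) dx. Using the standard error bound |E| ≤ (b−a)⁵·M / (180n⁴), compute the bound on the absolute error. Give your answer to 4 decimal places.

0.1192

|E| ≤ (5)⁵·8.9 / (180·6⁴) = 27812.5/233280 = 0.1192.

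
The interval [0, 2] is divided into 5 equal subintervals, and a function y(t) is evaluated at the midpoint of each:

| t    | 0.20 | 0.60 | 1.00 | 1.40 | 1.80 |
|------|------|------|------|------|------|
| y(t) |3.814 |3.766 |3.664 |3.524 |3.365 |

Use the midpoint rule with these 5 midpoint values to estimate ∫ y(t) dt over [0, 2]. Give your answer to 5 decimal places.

h = 0.4, n = 5.
h·[y(m₁) + y(m₂) + y(m₃) + y(m₄) + y(m₅)] = 0.4·(18.133) = 7.25320.

7.25320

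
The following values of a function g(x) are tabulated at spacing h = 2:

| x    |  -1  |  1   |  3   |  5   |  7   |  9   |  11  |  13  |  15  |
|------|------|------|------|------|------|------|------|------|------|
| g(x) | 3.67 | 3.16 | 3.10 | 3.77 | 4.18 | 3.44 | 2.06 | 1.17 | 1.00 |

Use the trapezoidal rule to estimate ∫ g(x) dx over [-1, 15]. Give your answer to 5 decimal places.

h = 2, n = 8.
(h/2)·[y₀ + 2y₁ + 2y₂ + 2y₃ + 2y₄ + 2y₅ + 2y₆ + 2y₇ + y₈] = 1·(46.43) = 46.43000.

46.43000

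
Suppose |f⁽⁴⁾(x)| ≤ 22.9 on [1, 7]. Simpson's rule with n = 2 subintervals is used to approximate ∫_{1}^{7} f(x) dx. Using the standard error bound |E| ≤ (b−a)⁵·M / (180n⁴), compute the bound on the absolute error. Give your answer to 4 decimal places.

61.8300

|E| ≤ (6)⁵·22.9 / (180·2⁴) = 178070.4/2880 = 61.8300.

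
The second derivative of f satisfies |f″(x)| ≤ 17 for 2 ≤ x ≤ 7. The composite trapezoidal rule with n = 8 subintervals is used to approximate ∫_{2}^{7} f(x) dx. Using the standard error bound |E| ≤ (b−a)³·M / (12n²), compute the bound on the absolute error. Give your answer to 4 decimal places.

2.7669

|E| ≤ (5)³·17 / (12·8²) = 2125/768 = 2.7669.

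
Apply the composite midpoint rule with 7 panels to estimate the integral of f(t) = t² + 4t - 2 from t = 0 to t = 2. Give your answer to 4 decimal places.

h = (2 − 0)/7 = 0.285714.
Midpoints m₁,…,m₇ = 0.142857, 0.428571, 0.714286, 1, 1.285714, 1.571429, 1.857143.
f(m₁)=-1.408163, f(m₂)=-0.102041, f(m₃)=1.367347, f(m₄)=3, f(m₅)=4.795918, f(m₆)=6.755102, f(m₇)=8.877551.
h·[f(m₁) + f(m₂) + f(m₃) + f(m₄) + f(m₅) + f(m₆) + f(m₇)] = 0.285714·(23.285714) = 6.6531.

6.6531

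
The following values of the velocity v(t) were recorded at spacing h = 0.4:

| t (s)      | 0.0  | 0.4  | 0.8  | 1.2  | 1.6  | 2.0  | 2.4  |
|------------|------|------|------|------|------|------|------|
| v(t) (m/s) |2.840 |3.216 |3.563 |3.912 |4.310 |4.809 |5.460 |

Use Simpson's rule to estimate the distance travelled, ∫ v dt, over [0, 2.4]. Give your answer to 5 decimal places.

9.57253

h = 0.4, n = 6.
(h/3)·[y₀ + 4y₁ + 2y₂ + 4y₃ + 2y₄ + 4y₅ + y₆] = 0.133333·(71.794) = 9.57253.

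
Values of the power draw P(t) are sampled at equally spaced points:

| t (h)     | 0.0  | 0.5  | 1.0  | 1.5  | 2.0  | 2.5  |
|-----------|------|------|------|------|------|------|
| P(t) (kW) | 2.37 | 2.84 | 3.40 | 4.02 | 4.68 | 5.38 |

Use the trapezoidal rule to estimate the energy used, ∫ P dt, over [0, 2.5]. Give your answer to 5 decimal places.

9.40750

h = 0.5, n = 5.
(h/2)·[y₀ + 2y₁ + 2y₂ + 2y₃ + 2y₄ + y₅] = 0.25·(37.63) = 9.40750.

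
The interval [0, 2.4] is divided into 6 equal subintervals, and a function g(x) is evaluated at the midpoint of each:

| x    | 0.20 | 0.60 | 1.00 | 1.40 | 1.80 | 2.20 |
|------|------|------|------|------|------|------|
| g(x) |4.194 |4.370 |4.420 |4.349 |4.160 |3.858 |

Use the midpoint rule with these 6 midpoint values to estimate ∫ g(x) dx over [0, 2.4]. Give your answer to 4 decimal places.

10.1404

h = 0.4, n = 6.
h·[y(m₁) + y(m₂) + y(m₃) + y(m₄) + y(m₅) + y(m₆)] = 0.4·(25.351) = 10.1404.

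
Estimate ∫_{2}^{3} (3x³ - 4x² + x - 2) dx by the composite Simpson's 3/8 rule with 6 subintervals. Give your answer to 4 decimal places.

h = (3 − 2)/6 = 0.166667.
Nodes x₀,…,x₆ = 2, 2.166667, 2.333333, 2.5, 2.666667, 2.833333, 3.
f(x) = 3x³ - 4x² + x - 2: f₀=8, f₁=11.902778, f₂=16.666667, f₃=22.375, f₄=29.111111, f₅=36.958333, f₆=46.
(3h/8)·[f₀ + 3f₁ + 3f₂ + 2f₃ + 3f₄ + 3f₅ + f₆] = 0.0625·(382.666667) = 23.9167.

23.9167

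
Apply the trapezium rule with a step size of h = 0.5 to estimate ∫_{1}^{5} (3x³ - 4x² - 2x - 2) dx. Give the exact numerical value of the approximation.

274.5

h = (5 − 1)/8 = 0.5.
Nodes x₀,…,x₈ = 1, 1.5, 2, 2.5, 3, 3.5, 4, 4.5, 5.
f(x) = 3x³ - 4x² - 2x - 2: f₀=-5, f₁=-3.875, f₂=2, f₃=14.875, f₄=37, f₅=70.625, f₆=118, f₇=181.375, f₈=263.
(h/2)·[f₀ + 2f₁ + 2f₂ + 2f₃ + 2f₄ + 2f₅ + 2f₆ + 2f₇ + f₈] = 0.25·(1098) = 274.5.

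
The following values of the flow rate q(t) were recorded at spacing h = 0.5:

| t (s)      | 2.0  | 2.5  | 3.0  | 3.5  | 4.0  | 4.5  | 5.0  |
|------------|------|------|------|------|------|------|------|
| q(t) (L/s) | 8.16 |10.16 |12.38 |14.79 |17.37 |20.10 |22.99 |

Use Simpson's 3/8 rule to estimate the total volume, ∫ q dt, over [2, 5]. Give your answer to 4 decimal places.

h = 0.5, n = 6.
(3h/8)·[y₀ + 3y₁ + 3y₂ + 2y₃ + 3y₄ + 3y₅ + y₆] = 0.1875·(240.76) = 45.1425.

45.1425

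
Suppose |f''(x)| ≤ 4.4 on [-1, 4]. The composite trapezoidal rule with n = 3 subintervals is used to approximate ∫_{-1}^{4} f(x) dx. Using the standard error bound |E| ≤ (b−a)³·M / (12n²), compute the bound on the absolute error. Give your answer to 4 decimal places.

5.0926

|E| ≤ (5)³·4.4 / (12·3²) = 550/108 = 5.0926.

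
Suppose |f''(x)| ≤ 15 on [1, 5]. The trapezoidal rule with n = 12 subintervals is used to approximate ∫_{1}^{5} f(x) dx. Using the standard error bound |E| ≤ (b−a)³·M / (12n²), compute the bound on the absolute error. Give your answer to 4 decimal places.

0.5556

|E| ≤ (4)³·15 / (12·12²) = 960/1728 = 0.5556.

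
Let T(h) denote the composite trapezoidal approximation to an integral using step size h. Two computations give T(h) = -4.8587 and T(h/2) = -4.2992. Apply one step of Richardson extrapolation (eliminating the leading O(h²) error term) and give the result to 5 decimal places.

R = (4·T(h/2) − T(h)) / 3 = (4·(-4.2992) − (-4.8587))/3 = (-12.3381)/3 = -4.11270.

-4.11270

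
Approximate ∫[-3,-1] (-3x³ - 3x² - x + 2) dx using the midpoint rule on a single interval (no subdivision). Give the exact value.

M = (b−a)·f(-2) = 2·(16) = 32.

32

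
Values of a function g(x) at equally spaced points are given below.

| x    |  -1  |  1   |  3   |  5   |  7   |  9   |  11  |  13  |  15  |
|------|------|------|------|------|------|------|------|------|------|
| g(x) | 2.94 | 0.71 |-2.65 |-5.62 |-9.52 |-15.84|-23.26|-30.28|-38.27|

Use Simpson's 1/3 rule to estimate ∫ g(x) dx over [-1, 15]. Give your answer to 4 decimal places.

-206.8733

h = 2, n = 8.
(h/3)·[y₀ + 4y₁ + 2y₂ + 4y₃ + 2y₄ + 4y₅ + 2y₆ + 4y₇ + y₈] = 0.666667·(-310.31) = -206.8733.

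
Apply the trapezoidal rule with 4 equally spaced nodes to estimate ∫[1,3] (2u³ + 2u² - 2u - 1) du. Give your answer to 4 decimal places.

h = (3 − 1)/3 = 0.666667.
Nodes u₀,…,u₃ = 1, 1.666667, 2.333333, 3.
f(u) = 2u³ + 2u² - 2u - 1: f₀=1, f₁=10.481481, f₂=30.629630, f₃=65.
(h/2)·[f₀ + 2f₁ + 2f₂ + f₃] = 0.333333·(148.222222) = 49.4074.

49.4074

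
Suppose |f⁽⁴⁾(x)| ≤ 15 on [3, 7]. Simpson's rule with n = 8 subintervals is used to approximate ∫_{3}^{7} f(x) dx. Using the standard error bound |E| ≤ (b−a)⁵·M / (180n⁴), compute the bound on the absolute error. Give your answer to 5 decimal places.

|E| ≤ (4)⁵·15 / (180·8⁴) = 15360/737280 = 0.02083.

0.02083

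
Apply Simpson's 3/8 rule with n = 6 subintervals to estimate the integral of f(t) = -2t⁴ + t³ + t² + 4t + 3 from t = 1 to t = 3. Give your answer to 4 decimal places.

h = (3 − 1)/6 = 0.333333.
Nodes t₀,…,t₆ = 1, 1.333333, 1.666667, 2, 2.333333, 2.666667, 3.
f(t) = -2t⁴ + t³ + t² + 4t + 3: f₀=7, f₁=6.160494, f₂=1.641975, f₃=-9, f₄=-28.802469, f₅=-61.395062, f₆=-111.
(3h/8)·[f₀ + 3f₁ + 3f₂ + 2f₃ + 3f₄ + 3f₅ + f₆] = 0.125·(-369.185185) = -46.1481.

-46.1481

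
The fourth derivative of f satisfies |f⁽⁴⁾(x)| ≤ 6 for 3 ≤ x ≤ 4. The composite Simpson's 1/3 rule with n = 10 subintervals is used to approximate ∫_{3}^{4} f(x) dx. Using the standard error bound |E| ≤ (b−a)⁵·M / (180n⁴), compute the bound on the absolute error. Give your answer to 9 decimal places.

|E| ≤ (1)⁵·6 / (180·10⁴) = 6/1800000 = 0.000003333.

0.000003333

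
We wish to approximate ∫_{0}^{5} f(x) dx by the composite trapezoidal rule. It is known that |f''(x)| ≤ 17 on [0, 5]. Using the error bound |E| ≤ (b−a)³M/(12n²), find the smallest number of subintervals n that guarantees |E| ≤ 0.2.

30

Need 2125/(12n²) ≤ 0.2.
n² ≥ 2125/(12·0.2) = 885.417 ⇒ n ≥ 29.7560, so the smallest n is 30.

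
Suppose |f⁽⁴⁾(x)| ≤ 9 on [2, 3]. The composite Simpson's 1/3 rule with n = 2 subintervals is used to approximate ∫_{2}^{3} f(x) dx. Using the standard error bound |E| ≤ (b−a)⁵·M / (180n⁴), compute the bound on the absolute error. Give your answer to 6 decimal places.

0.003125

|E| ≤ (1)⁵·9 / (180·2⁴) = 9/2880 = 0.003125.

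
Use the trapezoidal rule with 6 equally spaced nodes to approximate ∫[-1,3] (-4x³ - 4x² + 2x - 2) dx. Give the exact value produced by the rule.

-124.16

h = (3 − (-1))/5 = 0.8.
Nodes x₀,…,x₅ = -1, -0.2, 0.6, 1.4, 2.2, 3.
f(x) = -4x³ - 4x² + 2x - 2: f₀=-4, f₁=-2.528, f₂=-3.104, f₃=-18.016, f₄=-59.552, f₅=-140.
(h/2)·[f₀ + 2f₁ + 2f₂ + 2f₃ + 2f₄ + f₅] = 0.4·(-310.4) = -124.16.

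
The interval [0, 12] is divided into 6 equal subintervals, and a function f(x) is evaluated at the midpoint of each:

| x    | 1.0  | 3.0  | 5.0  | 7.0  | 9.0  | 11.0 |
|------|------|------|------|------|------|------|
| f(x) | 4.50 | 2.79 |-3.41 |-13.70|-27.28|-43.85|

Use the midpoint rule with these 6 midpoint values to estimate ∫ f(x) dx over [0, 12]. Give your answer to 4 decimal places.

-161.9000

h = 2, n = 6.
h·[y(m₁) + y(m₂) + y(m₃) + y(m₄) + y(m₅) + y(m₆)] = 2·(-80.95) = -161.9000.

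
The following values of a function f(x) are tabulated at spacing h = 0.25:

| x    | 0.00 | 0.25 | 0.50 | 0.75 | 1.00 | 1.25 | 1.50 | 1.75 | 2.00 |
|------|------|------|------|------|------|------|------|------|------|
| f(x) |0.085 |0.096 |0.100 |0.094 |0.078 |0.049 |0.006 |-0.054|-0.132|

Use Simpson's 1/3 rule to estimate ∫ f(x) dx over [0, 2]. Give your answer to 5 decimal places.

h = 0.25, n = 8.
(h/3)·[y₀ + 4y₁ + 2y₂ + 4y₃ + 2y₄ + 4y₅ + 2y₆ + 4y₇ + y₈] = 0.083333·(1.061) = 0.08842.

0.08842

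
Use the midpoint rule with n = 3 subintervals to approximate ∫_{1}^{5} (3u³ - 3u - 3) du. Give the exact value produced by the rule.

404

h = (5 − 1)/3 = 1.333333.
Midpoints m₁,…,m₃ = 1.666667, 3, 4.333333.
f(m₁)=5.888889, f(m₂)=69, f(m₃)=228.111111.
h·[f(m₁) + f(m₂) + f(m₃)] = 1.333333·(303) = 404.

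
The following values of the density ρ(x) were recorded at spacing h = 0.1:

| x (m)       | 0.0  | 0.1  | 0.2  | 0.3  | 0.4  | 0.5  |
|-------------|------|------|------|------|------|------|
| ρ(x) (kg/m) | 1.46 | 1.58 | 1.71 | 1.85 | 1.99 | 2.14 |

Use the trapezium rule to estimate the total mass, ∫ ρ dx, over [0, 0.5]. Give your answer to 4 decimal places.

h = 0.1, n = 5.
(h/2)·[y₀ + 2y₁ + 2y₂ + 2y₃ + 2y₄ + y₅] = 0.05·(17.86) = 0.8930.

0.8930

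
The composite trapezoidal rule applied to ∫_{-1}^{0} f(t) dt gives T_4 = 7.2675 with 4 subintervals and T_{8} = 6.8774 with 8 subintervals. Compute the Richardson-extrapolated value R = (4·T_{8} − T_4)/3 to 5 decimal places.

R = (4·T_{8} − T_4) / 3 = (4·6.8774 − 7.2675)/3 = (20.2421)/3 = 6.74737.

6.74737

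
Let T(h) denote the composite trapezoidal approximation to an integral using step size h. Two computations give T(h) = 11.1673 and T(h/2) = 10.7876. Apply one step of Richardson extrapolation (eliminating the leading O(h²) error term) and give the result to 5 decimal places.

10.66103

R = (4·T(h/2) − T(h)) / 3 = (4·10.7876 − 11.1673)/3 = (31.9831)/3 = 10.66103.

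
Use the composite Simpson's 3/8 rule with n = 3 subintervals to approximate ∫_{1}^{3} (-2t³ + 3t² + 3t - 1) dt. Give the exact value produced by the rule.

-4

h = (3 − 1)/3 = 0.666667.
Nodes t₀,…,t₃ = 1, 1.666667, 2.333333, 3.
f(t) = -2t³ + 3t² + 3t - 1: f₀=3, f₁=3.074074, f₂=-3.074074, f₃=-19.
(3h/8)·[f₀ + 3f₁ + 3f₂ + f₃] = 0.25·(-16) = -4.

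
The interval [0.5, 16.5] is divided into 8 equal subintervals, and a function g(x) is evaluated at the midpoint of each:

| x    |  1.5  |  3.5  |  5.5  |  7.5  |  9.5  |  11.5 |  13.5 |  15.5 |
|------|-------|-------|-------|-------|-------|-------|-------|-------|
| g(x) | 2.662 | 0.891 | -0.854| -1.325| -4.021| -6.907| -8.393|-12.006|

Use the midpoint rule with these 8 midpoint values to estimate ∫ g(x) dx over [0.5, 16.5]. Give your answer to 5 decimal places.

-59.90600

h = 2, n = 8.
h·[y(m₁) + y(m₂) + y(m₃) + y(m₄) + y(m₅) + y(m₆) + y(m₇) + y(m₈)] = 2·(-29.953) = -59.90600.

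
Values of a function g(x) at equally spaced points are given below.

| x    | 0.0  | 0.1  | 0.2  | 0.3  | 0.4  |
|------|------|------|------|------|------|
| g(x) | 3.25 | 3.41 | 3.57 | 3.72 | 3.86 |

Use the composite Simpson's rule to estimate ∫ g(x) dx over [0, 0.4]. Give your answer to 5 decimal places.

1.42567

h = 0.1, n = 4.
(h/3)·[y₀ + 4y₁ + 2y₂ + 4y₃ + y₄] = 0.033333·(42.77) = 1.42567.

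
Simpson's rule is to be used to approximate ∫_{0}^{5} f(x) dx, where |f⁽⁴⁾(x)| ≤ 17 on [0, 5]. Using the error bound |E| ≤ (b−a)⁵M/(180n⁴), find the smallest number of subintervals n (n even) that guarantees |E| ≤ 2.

4

Need 53125/(180n⁴) ≤ 2.
n⁴ ≥ 53125/(180·2) = 147.569 ⇒ n ≥ 3.4854, so the smallest even n is 4. (n must be even for Simpson's rule.)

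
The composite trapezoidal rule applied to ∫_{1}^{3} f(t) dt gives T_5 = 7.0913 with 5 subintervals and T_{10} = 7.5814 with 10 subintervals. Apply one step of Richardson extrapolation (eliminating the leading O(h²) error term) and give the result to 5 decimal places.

R = (4·T_{10} − T_5) / 3 = (4·7.5814 − 7.0913)/3 = (23.2343)/3 = 7.74477.

7.74477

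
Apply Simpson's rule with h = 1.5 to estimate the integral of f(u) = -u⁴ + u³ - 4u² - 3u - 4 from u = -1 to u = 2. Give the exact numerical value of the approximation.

h = (2 − (-1))/2 = 1.5.
Nodes u₀,…,u₂ = -1, 0.5, 2.
f(u) = -u⁴ + u³ - 4u² - 3u - 4: f₀=-7, f₁=-6.4375, f₂=-34.
(h/3)·[f₀ + 4f₁ + f₂] = 0.5·(-66.75) = -33.375.

-33.375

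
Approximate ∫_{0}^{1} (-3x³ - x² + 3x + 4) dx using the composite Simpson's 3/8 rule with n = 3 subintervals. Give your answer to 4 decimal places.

h = (1 − 0)/3 = 0.333333.
Nodes x₀,…,x₃ = 0, 0.333333, 0.666667, 1.
f(x) = -3x³ - x² + 3x + 4: f₀=4, f₁=4.777778, f₂=4.666667, f₃=3.
(3h/8)·[f₀ + 3f₁ + 3f₂ + f₃] = 0.125·(35.333333) = 4.4167.

4.4167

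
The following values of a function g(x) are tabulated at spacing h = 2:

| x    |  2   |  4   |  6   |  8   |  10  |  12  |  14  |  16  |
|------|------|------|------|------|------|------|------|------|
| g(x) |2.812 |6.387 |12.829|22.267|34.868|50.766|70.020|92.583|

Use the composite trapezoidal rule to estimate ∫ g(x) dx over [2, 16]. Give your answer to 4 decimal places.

h = 2, n = 7.
(h/2)·[y₀ + 2y₁ + 2y₂ + 2y₃ + 2y₄ + 2y₅ + 2y₆ + y₇] = 1·(489.669) = 489.6690.

489.6690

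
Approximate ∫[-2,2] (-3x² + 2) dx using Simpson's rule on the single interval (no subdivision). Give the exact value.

S = (b−a)/6 · [f(-2) + 4f(0) + f(2)] = 0.666667·[(-10) + 4·2 + (-10)] = -8.

-8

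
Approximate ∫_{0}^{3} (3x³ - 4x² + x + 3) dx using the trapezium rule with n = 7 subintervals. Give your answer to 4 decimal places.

h = (3 − 0)/7 = 0.428571.
Nodes x₀,…,x₇ = 0, 0.428571, 0.857143, 1.285714, 1.714286, 2.142857, 2.571429, 3.
f(x) = 3x³ - 4x² + x + 3: f₀=3, f₁=2.930029, f₂=2.807580, f₃=4.049563, f₄=8.072886, f₅=16.294461, f₆=30.131195, f₇=51.
(h/2)·[f₀ + 2f₁ + 2f₂ + 2f₃ + 2f₄ + 2f₅ + 2f₆ + f₇] = 0.214286·(182.571429) = 39.1224.

39.1224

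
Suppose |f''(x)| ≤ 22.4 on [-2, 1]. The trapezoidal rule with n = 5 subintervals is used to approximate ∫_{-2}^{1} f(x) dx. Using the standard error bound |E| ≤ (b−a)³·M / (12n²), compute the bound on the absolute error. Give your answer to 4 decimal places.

|E| ≤ (3)³·22.4 / (12·5²) = 604.8/300 = 2.0160.

2.0160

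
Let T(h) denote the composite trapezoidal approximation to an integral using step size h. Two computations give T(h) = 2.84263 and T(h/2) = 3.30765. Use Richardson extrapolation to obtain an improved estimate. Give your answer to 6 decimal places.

R = (4·T(h/2) − T(h)) / 3 = (4·3.30765 − 2.84263)/3 = (10.38797)/3 = 3.462657.

3.462657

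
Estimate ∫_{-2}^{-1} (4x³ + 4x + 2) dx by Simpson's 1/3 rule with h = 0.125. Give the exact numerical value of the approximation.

h = (-1 − (-2))/8 = 0.125.
Nodes x₀,…,x₈ = -2, -1.875, -1.75, -1.625, -1.5, -1.375, -1.25, -1.125, -1.
f(x) = 4x³ + 4x + 2: f₀=-38, f₁=-31.8671875, f₂=-26.4375, f₃=-21.6640625, f₄=-17.5, f₅=-13.8984375, f₆=-10.8125, f₇=-8.1953125, f₈=-6.
(h/3)·[f₀ + 4f₁ + 2f₂ + 4f₃ + 2f₄ + 4f₅ + 2f₆ + 4f₇ + f₈] = 0.041667·(-456) = -19.

-19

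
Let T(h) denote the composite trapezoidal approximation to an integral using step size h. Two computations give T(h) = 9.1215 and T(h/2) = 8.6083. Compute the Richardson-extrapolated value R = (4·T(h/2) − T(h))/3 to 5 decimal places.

R = (4·T(h/2) − T(h)) / 3 = (4·8.6083 − 9.1215)/3 = (25.3117)/3 = 8.43723.

8.43723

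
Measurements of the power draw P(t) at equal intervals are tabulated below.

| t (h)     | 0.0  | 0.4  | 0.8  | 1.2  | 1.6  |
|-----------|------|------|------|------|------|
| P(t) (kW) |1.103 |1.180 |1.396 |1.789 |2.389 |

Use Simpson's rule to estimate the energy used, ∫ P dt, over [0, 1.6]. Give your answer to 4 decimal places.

2.4213

h = 0.4, n = 4.
(h/3)·[y₀ + 4y₁ + 2y₂ + 4y₃ + y₄] = 0.133333·(18.160) = 2.4213.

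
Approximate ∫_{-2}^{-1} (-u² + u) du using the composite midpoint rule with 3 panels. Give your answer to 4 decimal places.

h = (-1 − (-2))/3 = 0.333333.
Midpoints m₁,…,m₃ = -1.833333, -1.5, -1.166667.
f(m₁)=-5.194444, f(m₂)=-3.75, f(m₃)=-2.527778.
h·[f(m₁) + f(m₂) + f(m₃)] = 0.333333·(-11.472222) = -3.8241.

-3.8241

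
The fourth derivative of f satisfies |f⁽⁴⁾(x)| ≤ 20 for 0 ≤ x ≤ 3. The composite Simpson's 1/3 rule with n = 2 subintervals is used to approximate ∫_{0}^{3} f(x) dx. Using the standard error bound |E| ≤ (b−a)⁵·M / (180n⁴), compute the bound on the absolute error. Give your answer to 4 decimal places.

1.6875

|E| ≤ (3)⁵·20 / (180·2⁴) = 4860/2880 = 1.6875.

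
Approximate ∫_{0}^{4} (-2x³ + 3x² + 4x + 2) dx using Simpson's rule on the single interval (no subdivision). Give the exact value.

S = (b−a)/6 · [f(0) + 4f(2) + f(4)] = 0.666667·[2 + 4·6 + (-62)] = -24.

-24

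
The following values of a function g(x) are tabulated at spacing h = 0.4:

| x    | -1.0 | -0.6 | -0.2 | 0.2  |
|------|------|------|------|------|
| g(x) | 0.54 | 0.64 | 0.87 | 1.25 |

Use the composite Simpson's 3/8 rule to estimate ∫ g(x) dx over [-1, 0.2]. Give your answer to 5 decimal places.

h = 0.4, n = 3.
(3h/8)·[y₀ + 3y₁ + 3y₂ + y₃] = 0.15·(6.32) = 0.94800.

0.94800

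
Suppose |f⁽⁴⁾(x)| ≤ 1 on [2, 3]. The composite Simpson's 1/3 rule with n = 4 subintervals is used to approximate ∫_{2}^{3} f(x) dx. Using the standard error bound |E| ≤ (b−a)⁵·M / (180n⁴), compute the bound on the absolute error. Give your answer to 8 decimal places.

|E| ≤ (1)⁵·1 / (180·4⁴) = 1/46080 = 0.00002170.

0.00002170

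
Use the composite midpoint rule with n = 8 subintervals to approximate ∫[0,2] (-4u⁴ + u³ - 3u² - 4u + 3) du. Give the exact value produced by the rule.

h = (2 − 0)/8 = 0.25.
Midpoints m₁,…,m₈ = 0.125, 0.375, 0.625, 0.875, 1.125, 1.375, 1.625, 1.875.
f(m₁)=2.4541015625, f(m₂)=1.0517578125, f(m₃)=-1.0380859375, f(m₄)=-4.4716796875, f(m₅)=-10.2802734375, f(m₆)=-19.8701171875, f(m₇)=-35.0224609375, f(m₈)=-57.8935546875.
h·[f(m₁) + f(m₂) + f(m₃) + f(m₄) + f(m₅) + f(m₆) + f(m₇) + f(m₈)] = 0.25·(-125.0703125) = -31.267578125.

-31.267578125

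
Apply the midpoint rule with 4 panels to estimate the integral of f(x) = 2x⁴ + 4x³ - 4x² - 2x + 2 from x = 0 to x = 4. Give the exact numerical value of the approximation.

h = (4 − 0)/4 = 1.
Midpoints m₁,…,m₄ = 0.5, 1.5, 2.5, 3.5.
f(m₁)=0.625, f(m₂)=13.625, f(m₃)=112.625, f(m₄)=417.625.
h·[f(m₁) + f(m₂) + f(m₃) + f(m₄)] = 1·(544.5) = 544.5.

544.5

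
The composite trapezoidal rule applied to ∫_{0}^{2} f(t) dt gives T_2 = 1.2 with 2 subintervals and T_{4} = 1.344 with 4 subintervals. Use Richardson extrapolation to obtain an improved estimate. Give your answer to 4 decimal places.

R = (4·T_{4} − T_2) / 3 = (4·1.344 − 1.2)/3 = (4.176)/3 = 1.3920.

1.3920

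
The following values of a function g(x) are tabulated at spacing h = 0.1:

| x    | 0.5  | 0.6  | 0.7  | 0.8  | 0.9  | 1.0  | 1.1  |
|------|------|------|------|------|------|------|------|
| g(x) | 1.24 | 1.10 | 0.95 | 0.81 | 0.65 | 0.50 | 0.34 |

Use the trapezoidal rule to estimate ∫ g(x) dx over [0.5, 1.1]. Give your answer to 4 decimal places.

0.4800

h = 0.1, n = 6.
(h/2)·[y₀ + 2y₁ + 2y₂ + 2y₃ + 2y₄ + 2y₅ + y₆] = 0.05·(9.60) = 0.4800.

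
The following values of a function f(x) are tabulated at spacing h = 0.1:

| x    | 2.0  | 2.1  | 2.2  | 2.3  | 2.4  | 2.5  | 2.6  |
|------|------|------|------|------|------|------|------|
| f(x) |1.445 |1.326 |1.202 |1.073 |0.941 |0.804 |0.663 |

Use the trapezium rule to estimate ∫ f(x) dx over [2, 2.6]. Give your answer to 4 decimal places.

h = 0.1, n = 6.
(h/2)·[y₀ + 2y₁ + 2y₂ + 2y₃ + 2y₄ + 2y₅ + y₆] = 0.05·(12.800) = 0.6400.

0.6400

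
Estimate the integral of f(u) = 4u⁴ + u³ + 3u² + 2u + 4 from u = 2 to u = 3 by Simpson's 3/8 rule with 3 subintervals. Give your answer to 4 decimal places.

h = (3 − 2)/3 = 0.333333.
Nodes u₀,…,u₃ = 2, 2.333333, 2.666667, 3.
f(u) = 4u⁴ + u³ + 3u² + 2u + 4: f₀=92, f₁=156.271605, f₂=251.901235, f₃=388.
(3h/8)·[f₀ + 3f₁ + 3f₂ + f₃] = 0.125·(1704.518519) = 213.0648.

213.0648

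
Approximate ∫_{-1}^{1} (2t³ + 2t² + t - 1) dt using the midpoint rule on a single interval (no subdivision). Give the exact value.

-2

M = (b−a)·f(0) = 2·(-1) = -2.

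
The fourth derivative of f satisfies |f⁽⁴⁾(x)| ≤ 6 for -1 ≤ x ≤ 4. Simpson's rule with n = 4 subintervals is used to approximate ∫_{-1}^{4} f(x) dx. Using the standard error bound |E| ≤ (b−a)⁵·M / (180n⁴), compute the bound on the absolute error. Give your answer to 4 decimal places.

|E| ≤ (5)⁵·6 / (180·4⁴) = 18750/46080 = 0.4069.

0.4069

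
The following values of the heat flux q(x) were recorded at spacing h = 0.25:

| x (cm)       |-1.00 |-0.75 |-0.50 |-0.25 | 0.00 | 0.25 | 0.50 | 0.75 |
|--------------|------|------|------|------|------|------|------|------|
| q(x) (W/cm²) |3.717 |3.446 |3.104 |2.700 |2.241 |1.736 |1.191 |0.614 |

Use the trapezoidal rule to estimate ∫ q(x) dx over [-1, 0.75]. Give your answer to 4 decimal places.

4.1459

h = 0.25, n = 7.
(h/2)·[y₀ + 2y₁ + 2y₂ + 2y₃ + 2y₄ + 2y₅ + 2y₆ + y₇] = 0.125·(33.167) = 4.1459.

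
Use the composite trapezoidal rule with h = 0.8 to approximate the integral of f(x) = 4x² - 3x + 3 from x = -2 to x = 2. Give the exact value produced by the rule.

h = (2 − (-2))/5 = 0.8.
Nodes x₀,…,x₅ = -2, -1.2, -0.4, 0.4, 1.2, 2.
f(x) = 4x² - 3x + 3: f₀=25, f₁=12.36, f₂=4.84, f₃=2.44, f₄=5.16, f₅=13.
(h/2)·[f₀ + 2f₁ + 2f₂ + 2f₃ + 2f₄ + f₅] = 0.4·(87.6) = 35.04.

35.04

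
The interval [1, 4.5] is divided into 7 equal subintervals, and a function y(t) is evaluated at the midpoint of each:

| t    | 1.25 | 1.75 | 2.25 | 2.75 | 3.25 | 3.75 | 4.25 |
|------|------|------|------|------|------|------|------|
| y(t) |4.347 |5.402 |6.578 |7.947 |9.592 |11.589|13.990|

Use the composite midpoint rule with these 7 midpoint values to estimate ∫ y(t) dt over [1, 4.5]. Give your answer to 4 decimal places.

h = 0.5, n = 7.
h·[y(m₁) + y(m₂) + y(m₃) + y(m₄) + y(m₅) + y(m₆) + y(m₇)] = 0.5·(59.445) = 29.7225.

29.7225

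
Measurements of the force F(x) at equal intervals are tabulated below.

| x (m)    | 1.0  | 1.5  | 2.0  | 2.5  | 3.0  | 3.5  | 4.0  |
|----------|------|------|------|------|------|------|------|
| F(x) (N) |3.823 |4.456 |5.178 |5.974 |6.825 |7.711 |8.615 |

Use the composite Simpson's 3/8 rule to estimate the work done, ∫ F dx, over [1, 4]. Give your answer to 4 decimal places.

18.1680

h = 0.5, n = 6.
(3h/8)·[y₀ + 3y₁ + 3y₂ + 2y₃ + 3y₄ + 3y₅ + y₆] = 0.1875·(96.896) = 18.1680.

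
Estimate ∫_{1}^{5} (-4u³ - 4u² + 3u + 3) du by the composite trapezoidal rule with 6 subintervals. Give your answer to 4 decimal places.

-753.1852

h = (5 − 1)/6 = 0.666667.
Nodes u₀,…,u₆ = 1, 1.666667, 2.333333, 3, 3.666667, 4.333333, 5.
f(u) = -4u³ - 4u² + 3u + 3: f₀=-2, f₁=-21.629630, f₂=-62.592593, f₃=-132, f₄=-236.962963, f₅=-384.592593, f₆=-582.
(h/2)·[f₀ + 2f₁ + 2f₂ + 2f₃ + 2f₄ + 2f₅ + f₆] = 0.333333·(-2259.555556) = -753.1852.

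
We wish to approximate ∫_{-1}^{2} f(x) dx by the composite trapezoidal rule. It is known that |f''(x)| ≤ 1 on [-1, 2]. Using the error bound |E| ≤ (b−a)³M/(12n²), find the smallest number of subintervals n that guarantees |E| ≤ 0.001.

48

Need 27/(12n²) ≤ 0.001.
n² ≥ 27/(12·0.001) = 2250 ⇒ n ≥ 47.4342, so the smallest n is 48.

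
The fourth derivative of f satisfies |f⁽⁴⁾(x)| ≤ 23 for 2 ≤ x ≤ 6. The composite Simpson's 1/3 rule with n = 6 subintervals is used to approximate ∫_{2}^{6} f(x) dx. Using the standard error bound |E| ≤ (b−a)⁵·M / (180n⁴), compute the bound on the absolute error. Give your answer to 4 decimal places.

|E| ≤ (4)⁵·23 / (180·6⁴) = 23552/233280 = 0.1010.

0.1010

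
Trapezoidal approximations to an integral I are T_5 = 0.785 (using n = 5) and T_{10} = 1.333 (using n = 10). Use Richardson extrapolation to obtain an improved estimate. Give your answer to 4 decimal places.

1.5157

R = (4·T_{10} − T_5) / 3 = (4·1.333 − 0.785)/3 = (4.547)/3 = 1.5157.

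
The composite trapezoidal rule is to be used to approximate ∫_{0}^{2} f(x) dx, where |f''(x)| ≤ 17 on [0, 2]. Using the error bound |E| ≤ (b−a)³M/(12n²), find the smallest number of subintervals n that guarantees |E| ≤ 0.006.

44

Need 136/(12n²) ≤ 0.006.
n² ≥ 136/(12·0.006) = 1888.89 ⇒ n ≥ 43.4613, so the smallest n is 44.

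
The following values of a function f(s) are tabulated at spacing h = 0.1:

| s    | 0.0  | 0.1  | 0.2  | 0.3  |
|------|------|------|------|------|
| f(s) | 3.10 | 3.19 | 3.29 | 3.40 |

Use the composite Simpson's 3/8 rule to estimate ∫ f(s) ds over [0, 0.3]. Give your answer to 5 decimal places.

h = 0.1, n = 3.
(3h/8)·[y₀ + 3y₁ + 3y₂ + y₃] = 0.0375·(25.94) = 0.97275.

0.97275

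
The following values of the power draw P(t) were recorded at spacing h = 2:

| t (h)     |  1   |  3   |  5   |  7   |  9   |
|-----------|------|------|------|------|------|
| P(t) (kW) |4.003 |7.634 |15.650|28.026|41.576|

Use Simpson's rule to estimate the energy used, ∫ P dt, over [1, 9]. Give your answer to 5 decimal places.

h = 2, n = 4.
(h/3)·[y₀ + 4y₁ + 2y₂ + 4y₃ + y₄] = 0.666667·(219.519) = 146.34600.

146.34600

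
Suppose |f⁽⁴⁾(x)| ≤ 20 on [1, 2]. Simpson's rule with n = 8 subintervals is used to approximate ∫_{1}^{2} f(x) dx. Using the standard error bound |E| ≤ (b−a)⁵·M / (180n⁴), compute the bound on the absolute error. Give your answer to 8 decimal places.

0.00002713

|E| ≤ (1)⁵·20 / (180·8⁴) = 20/737280 = 0.00002713.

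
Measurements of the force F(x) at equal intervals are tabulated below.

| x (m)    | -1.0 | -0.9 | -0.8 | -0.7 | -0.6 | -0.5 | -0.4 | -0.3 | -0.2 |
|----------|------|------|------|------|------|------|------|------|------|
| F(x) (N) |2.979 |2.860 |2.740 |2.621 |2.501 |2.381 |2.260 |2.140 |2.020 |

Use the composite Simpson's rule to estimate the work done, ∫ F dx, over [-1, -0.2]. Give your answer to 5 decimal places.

2.00030

h = 0.1, n = 8.
(h/3)·[y₀ + 4y₁ + 2y₂ + 4y₃ + 2y₄ + 4y₅ + 2y₆ + 4y₇ + y₈] = 0.033333·(60.009) = 2.00030.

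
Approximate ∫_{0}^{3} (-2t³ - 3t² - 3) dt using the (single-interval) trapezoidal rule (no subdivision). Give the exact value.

T = (b−a)/2 · [f(0) + f(3)] = 1.5·[(-3) + (-84)] = -130.5.

-130.5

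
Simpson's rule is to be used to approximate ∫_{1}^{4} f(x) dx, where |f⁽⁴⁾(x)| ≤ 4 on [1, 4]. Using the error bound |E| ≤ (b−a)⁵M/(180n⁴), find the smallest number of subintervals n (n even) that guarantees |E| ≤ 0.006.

6

Need 972/(180n⁴) ≤ 0.006.
n⁴ ≥ 972/(180·0.006) = 900 ⇒ n ≥ 5.4772, so the smallest even n is 6. (n must be even for Simpson's rule.)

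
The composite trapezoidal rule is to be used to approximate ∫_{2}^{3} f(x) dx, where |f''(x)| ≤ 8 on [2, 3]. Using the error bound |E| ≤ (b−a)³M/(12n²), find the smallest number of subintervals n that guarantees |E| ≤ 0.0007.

31

Need 8/(12n²) ≤ 0.0007.
n² ≥ 8/(12·0.0007) = 952.381 ⇒ n ≥ 30.8607, so the smallest n is 31.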